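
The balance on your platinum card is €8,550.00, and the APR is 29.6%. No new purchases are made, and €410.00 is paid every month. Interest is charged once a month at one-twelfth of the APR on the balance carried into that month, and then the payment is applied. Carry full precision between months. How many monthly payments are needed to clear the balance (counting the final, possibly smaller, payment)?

30 payments

Monthly rate r = 29.6%/12 = 2.46667% = 0.0246667.
Recurrence: B ← B·(1+r) − €410.00.
Month 1: interest €210.90; balance after payment €8,350.90.
Month 2: interest €205.99; balance after payment €8,146.89.
Closed form: n = −ln(1 − rB₀/P)/ln(1+r) = −ln(0.48561)/ln(1.02467) ≈ 29.644, so the balance reaches zero during payment 30.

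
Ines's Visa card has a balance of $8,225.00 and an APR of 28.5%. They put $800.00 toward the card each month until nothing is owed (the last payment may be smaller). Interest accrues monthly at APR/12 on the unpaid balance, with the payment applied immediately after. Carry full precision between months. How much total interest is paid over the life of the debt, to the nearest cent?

$1,317.13

Monthly rate r = 28.5%/12 = 2.375% = 0.02375.
Payoff takes n = ⌈−ln(1 − rB₀/P)/ln(1+r)⌉ = ⌈11.927⌉ = 12 payments; the last is $742.13.
Total paid = 11·$800.00 + $742.13 = $9,542.13.
Total interest = total paid − principal = $9,542.13 − $8,225.00 = $1,317.13.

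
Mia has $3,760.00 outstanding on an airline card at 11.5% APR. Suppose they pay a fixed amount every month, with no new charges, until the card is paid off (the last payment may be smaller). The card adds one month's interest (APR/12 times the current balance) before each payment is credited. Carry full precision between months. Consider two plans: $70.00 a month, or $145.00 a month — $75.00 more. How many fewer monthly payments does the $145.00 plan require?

Monthly rate r = 11.5%/12 = 0.958333% = 0.00958333.
At $70.00/mo: n = ⌈−ln(1 − rB₀/P)/ln(1+r)⌉ = 76 payments (last $57.21); total interest = total paid − $3,760.00 = $1,547.21.
At $145.00/mo: 30 payments (last $138.35); total interest $583.35.
Payments saved = 76 − 30 = 46.

46 fewer payments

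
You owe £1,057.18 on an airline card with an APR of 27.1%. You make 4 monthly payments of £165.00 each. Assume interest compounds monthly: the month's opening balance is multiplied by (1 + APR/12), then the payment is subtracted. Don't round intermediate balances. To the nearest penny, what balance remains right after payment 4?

£473.27

Monthly rate r = 27.1%/12 = 2.25833% = 0.0225833.
Each month: B ← B·(1+r) − £165.00.
Month 1: interest £23.87; balance after payment £916.05.
Month 2: interest £20.69; balance after payment £771.74.
Month 3: interest £17.43; balance after payment £624.17.
Month 4: interest £14.10; balance after payment £473.27.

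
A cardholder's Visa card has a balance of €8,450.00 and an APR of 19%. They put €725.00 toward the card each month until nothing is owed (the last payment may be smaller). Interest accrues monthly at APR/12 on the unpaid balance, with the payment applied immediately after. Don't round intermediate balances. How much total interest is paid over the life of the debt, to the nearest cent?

€965.03

Monthly rate r = 19%/12 = 1.58333% = 0.0158333.
Payoff takes n = ⌈−ln(1 − rB₀/P)/ln(1+r)⌉ = ⌈12.986⌉ = 13 payments; the last is €715.03.
Total paid = 12·€725.00 + €715.03 = €9,415.03.
Total interest = total paid − principal = €9,415.03 − €8,450.00 = €965.03.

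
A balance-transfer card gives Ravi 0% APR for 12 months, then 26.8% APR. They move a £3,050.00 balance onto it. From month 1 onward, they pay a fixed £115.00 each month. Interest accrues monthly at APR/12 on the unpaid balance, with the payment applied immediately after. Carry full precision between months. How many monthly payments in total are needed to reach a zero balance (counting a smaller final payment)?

Promo months 1–12 at r₀ = 0%/12 = 0; months 13+ at r₁ = 26.8%/12 = 0.0223333.
After month 12 (no interest yet): B = £3,050.00 − 12·£115.00 = £1,670.00.
Then at r₁ with £115.00/mo: n₂ = −ln(1 − r₁·B/P)/ln(1+r₁) ≈ 17.75 → 18 more payments.

30 payments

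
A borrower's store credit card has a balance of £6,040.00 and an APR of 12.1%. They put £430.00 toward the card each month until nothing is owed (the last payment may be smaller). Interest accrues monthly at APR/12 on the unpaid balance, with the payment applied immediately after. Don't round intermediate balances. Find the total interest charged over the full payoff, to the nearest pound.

Monthly rate r = 12.1%/12 = 1.00833% = 0.0100833.
Payoff takes n = ⌈−ln(1 − rB₀/P)/ln(1+r)⌉ = ⌈15.223⌉ = 16 payments; the last is £96.13.
Total paid = 15·£430.00 + £96.13 = £6,546.13.
Total interest = total paid − principal = £6,546.13 − £6,040.00 = £506.13.

£506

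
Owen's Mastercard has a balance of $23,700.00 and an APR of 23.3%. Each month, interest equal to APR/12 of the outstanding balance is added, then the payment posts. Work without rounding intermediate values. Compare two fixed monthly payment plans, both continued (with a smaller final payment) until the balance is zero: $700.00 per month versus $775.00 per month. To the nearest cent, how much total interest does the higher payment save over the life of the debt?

Monthly rate r = 23.3%/12 = 1.94167% = 0.0194167.
At $700.00/mo: n = ⌈−ln(1 − rB₀/P)/ln(1+r)⌉ = 56 payments (last $492.43); total interest = total paid − $23,700.00 = $15,292.43.
At $775.00/mo: 47 payments (last $655.45); total interest $12,605.45.
Interest saved = $15,292.43 − $12,605.45 = $2,686.98.

$2,686.98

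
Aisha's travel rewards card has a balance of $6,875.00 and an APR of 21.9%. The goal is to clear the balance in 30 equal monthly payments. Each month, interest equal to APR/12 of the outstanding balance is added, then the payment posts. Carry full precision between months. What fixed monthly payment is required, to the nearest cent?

Monthly rate r = 21.9%/12 = 1.825% = 0.01825.
Level-payment amortization: P = B₀·r / (1 − (1+r)^(−n)) = 6875.00·0.01825 / (1 − 1.01825^(−30)).
Denominator 1 − (1+r)^(−30) = 0.418744016.
P = 125.469 / 0.418744016 ≈ 299.63.

$299.63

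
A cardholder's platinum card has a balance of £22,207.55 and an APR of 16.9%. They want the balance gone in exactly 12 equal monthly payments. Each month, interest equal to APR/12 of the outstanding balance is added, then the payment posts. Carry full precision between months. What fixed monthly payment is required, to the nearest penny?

£2,024.38

Monthly rate r = 16.9%/12 = 1.40833% = 0.0140833.
Level-payment amortization: P = B₀·r / (1 − (1+r)^(−n)) = 22207.55·0.0140833 / (1 − 1.01408^(−12)).
Denominator 1 − (1+r)^(−12) = 0.154494846.
P = 312.756 / 0.154494846 ≈ 2024.38.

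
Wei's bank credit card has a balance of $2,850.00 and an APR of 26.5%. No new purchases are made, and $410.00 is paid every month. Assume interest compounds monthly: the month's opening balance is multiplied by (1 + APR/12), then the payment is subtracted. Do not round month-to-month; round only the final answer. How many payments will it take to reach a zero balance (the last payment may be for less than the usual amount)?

8 payments

Monthly rate r = 26.5%/12 = 2.20833% = 0.0220833.
Recurrence: B ← B·(1+r) − $410.00.
Month 1: interest $62.94; balance after payment $2,502.94.
Month 2: interest $55.27; balance after payment $2,148.21.
Closed form: n = −ln(1 − rB₀/P)/ln(1+r) = −ln(0.84649)/ln(1.02208) ≈ 7.630, so the balance reaches zero during payment 8.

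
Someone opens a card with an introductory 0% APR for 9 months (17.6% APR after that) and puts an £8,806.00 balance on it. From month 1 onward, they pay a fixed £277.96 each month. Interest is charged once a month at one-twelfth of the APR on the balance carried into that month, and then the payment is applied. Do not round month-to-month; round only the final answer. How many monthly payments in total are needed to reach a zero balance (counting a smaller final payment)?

37 payments

Promo months 1–9 at r₀ = 0%/12 = 0; months 10+ at r₁ = 17.6%/12 = 0.0146667.
After month 9 (no interest yet): B = £8,806.00 − 9·£277.96 = £6,304.36.
Then at r₁ with £277.96/mo: n₂ = −ln(1 − r₁·B/P)/ln(1+r₁) ≈ 27.78 → 28 more payments.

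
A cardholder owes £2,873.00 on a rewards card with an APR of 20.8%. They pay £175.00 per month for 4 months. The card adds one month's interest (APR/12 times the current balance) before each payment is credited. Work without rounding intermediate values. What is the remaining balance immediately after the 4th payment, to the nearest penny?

Monthly rate r = 20.8%/12 = 1.73333% = 0.0173333.
Each month: B ← B·(1+r) − £175.00.
Month 1: interest £49.80; balance after payment £2,747.80.
Month 2: interest £47.63; balance after payment £2,620.43.
Month 3: interest £45.42; balance after payment £2,490.85.
Month 4: interest £43.17; balance after payment £2,359.02.

£2,359.02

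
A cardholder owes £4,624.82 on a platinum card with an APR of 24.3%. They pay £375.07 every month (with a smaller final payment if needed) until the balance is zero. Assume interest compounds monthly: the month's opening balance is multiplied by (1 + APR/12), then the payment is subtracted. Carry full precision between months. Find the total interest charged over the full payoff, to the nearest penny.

£750.58

Monthly rate r = 24.3%/12 = 2.025% = 0.02025.
Payoff takes n = ⌈−ln(1 − rB₀/P)/ln(1+r)⌉ = ⌈14.330⌉ = 15 payments; the last is £124.42.
Total paid = 14·£375.07 + £124.42 = £5,375.40.
Total interest = total paid − principal = £5,375.40 − £4,624.82 = £750.58.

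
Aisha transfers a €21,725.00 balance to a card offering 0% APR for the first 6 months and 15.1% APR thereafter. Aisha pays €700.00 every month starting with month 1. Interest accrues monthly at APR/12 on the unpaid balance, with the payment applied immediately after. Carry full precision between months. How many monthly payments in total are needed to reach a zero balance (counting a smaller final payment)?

37 payments

Promo months 1–6 at r₀ = 0%/12 = 0; months 7+ at r₁ = 15.1%/12 = 0.0125833.
After month 6 (no interest yet): B = €21,725.00 − 6·€700.00 = €17,525.00.
Then at r₁ with €700.00/mo: n₂ = −ln(1 − r₁·B/P)/ln(1+r₁) ≈ 30.26 → 31 more payments.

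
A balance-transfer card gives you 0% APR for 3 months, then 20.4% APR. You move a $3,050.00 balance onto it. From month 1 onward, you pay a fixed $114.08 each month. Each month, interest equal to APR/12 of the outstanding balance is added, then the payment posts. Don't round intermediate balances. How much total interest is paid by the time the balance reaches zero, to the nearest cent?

Promo months 1–3 at r₀ = 0%/12 = 0; months 4+ at r₁ = 20.4%/12 = 0.017.
After month 3 (no interest yet): B = $3,050.00 − 3·$114.08 = $2,707.76.
Then at r₁ with $114.08/mo: n₂ = −ln(1 − r₁·B/P)/ln(1+r₁) ≈ 30.65 → 31 more payments.
Total paid = 33·$114.08 + $74.47 = $3,839.11; interest = $3,839.11 − $3,050.00 = $789.11.

$789.11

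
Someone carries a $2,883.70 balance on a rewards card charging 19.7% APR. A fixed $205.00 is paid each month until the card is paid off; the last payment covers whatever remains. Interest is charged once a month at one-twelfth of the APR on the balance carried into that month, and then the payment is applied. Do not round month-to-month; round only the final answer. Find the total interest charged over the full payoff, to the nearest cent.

$422.17

Monthly rate r = 19.7%/12 = 1.64167% = 0.0164167.
Payoff takes n = ⌈−ln(1 − rB₀/P)/ln(1+r)⌉ = ⌈16.125⌉ = 17 payments; the last is $25.87.
Total paid = 16·$205.00 + $25.87 = $3,305.87.
Total interest = total paid − principal = $3,305.87 − $2,883.70 = $422.17.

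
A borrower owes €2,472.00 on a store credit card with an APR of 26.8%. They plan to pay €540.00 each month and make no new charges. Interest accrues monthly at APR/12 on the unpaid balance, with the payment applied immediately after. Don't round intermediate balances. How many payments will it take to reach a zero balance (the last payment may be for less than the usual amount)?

5 months

Monthly rate r = 26.8%/12 = 2.23333% = 0.0223333.
Recurrence: B ← B·(1+r) − €540.00.
Month 1: interest €55.21; balance after payment €1,987.21.
Month 2: interest €44.38; balance after payment €1,491.59.
Month 3: interest €33.31; balance after payment €984.90.
Month 4: interest €22.00; balance after payment €466.90.
Month 5: interest €10.43; balance after payment €0.00.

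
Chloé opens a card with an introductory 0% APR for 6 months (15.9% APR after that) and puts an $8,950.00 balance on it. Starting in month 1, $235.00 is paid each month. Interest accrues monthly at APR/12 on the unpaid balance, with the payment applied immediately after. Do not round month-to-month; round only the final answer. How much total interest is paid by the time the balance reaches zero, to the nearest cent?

Promo months 1–6 at r₀ = 0%/12 = 0; months 7+ at r₁ = 15.9%/12 = 0.01325.
After month 6 (no interest yet): B = $8,950.00 − 6·$235.00 = $7,540.00.
Then at r₁ with $235.00/mo: n₂ = −ln(1 − r₁·B/P)/ln(1+r₁) ≈ 42.06 → 43 more payments.
Total paid = 48·$235.00 + $13.69 = $11,293.69; interest = $11,293.69 − $8,950.00 = $2,343.69.

$2,343.69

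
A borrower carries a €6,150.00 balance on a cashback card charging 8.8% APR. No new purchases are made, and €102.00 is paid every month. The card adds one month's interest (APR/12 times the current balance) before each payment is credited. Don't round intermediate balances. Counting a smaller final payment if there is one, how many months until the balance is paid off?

80 payments

Monthly rate r = 8.8%/12 = 0.733333% = 0.00733333.
Recurrence: B ← B·(1+r) − €102.00.
Month 1: interest €45.10; balance after payment €6,093.10.
Month 2: interest €44.68; balance after payment €6,035.78.
Closed form: n = −ln(1 − rB₀/P)/ln(1+r) = −ln(0.55784)/ln(1.00733) ≈ 79.884, so the balance reaches zero during payment 80.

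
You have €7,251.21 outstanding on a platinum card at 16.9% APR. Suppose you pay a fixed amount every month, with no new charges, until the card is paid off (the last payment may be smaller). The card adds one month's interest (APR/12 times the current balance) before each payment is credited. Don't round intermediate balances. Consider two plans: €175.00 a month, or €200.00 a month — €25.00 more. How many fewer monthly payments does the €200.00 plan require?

11 fewer payments

Monthly rate r = 16.9%/12 = 1.40833% = 0.0140833.
At €175.00/mo: n = ⌈−ln(1 − rB₀/P)/ln(1+r)⌉ = 63 payments (last €111.81); total interest = total paid − €7,251.21 = €3,710.60.
At €200.00/mo: 52 payments (last €19.40); total interest €2,968.19.
Payments saved = 63 − 52 = 11.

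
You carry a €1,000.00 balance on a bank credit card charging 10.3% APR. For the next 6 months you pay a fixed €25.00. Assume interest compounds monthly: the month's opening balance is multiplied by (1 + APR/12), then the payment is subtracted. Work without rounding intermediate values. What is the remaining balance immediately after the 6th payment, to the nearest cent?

€899.36

Monthly rate r = 10.3%/12 = 0.858333% = 0.00858333.
Each month: B ← B·(1+r) − €25.00.
Month 1: interest €8.58; balance after payment €983.58.
Month 2: interest €8.44; balance after payment €967.03.
Month 3: interest €8.30; balance after payment €950.33.
Month 4: interest €8.16; balance after payment €933.48.
Month 5: interest €8.01; balance after payment €916.50.
Month 6: interest €7.87; balance after payment €899.36.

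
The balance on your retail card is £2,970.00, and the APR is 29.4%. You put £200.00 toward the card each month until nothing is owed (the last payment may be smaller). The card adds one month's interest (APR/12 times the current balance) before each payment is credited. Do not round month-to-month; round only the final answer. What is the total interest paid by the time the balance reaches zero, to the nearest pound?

Monthly rate r = 29.4%/12 = 2.45% = 0.0245.
Payoff takes n = ⌈−ln(1 − rB₀/P)/ln(1+r)⌉ = ⌈18.686⌉ = 19 payments; the last is £137.66.
Total paid = 18·£200.00 + £137.66 = £3,737.66.
Total interest = total paid − principal = £3,737.66 − £2,970.00 = £767.66.

£768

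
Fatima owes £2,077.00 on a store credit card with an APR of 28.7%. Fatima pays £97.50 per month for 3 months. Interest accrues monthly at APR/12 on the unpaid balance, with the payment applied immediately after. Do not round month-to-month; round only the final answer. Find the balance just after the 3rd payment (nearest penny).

Monthly rate r = 28.7%/12 = 2.39167% = 0.0239167.
Each month: B ← B·(1+r) − £97.50.
Month 1: interest £49.67; balance after payment £2,029.17.
Month 2: interest £48.53; balance after payment £1,980.21.
Month 3: interest £47.36; balance after payment £1,930.07.

£1,930.07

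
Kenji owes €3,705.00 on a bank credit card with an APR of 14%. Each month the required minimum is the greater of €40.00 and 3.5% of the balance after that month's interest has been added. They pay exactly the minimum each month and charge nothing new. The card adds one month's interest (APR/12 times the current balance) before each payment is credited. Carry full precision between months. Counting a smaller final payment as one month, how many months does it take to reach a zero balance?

84 months

Monthly rate r = 14%/12 = 1.16667% = 0.0116667.
While 3.5% of the post-interest balance exceeds €40.00, each month B ← (B·(1+r))·(1 − 0.035), i.e. B shrinks by the factor (1+r)·0.965 = 0.97626.
This holds for months 1–50. Entering month 51 the balance is €1,114.36; 3.5% of the post-interest balance is now below €40.00, so the flat €40.00 minimum applies from here.
From month 51 a fixed €40.00 at rate r clears €1,114.36 in 34 more payments. Total: 50 + 34 = 84 months.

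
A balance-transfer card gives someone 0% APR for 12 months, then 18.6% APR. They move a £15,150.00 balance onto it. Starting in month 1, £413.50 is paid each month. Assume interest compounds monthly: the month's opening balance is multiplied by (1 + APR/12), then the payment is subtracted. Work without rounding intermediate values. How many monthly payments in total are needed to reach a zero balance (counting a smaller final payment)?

Promo months 1–12 at r₀ = 0%/12 = 0; months 13+ at r₁ = 18.6%/12 = 0.0155.
After month 12 (no interest yet): B = £15,150.00 − 12·£413.50 = £10,188.00.
Then at r₁ with £413.50/mo: n₂ = −ln(1 − r₁·B/P)/ln(1+r₁) ≈ 31.28 → 32 more payments.

44 months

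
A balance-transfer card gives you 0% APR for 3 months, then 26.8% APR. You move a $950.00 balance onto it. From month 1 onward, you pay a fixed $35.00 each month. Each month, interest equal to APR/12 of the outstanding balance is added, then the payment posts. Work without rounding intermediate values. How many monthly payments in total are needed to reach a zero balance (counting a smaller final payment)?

Promo months 1–3 at r₀ = 0%/12 = 0; months 4+ at r₁ = 26.8%/12 = 0.0223333.
After month 3 (no interest yet): B = $950.00 − 3·$35.00 = $845.00.
Then at r₁ with $35.00/mo: n₂ = −ln(1 − r₁·B/P)/ln(1+r₁) ≈ 35.08 → 36 more payments.

39 payments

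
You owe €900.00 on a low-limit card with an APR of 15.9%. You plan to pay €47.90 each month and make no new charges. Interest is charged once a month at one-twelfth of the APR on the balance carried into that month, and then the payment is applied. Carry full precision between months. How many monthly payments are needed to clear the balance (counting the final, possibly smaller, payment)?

Monthly rate r = 15.9%/12 = 1.325% = 0.01325.
Recurrence: B ← B·(1+r) − €47.90.
Month 1: interest €11.92; balance after payment €864.02.
Month 2: interest €11.45; balance after payment €827.57.
Closed form: n = −ln(1 − rB₀/P)/ln(1+r) = −ln(0.75104)/ln(1.01325) ≈ 21.750, so the balance reaches zero during payment 22.

22 payments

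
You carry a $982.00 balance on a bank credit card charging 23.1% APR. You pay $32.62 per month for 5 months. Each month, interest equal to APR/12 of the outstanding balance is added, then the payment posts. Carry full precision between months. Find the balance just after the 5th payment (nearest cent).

Monthly rate r = 23.1%/12 = 1.925% = 0.01925.
Each month: B ← B·(1+r) − $32.62.
Month 1: interest $18.90; balance after payment $968.28.
Month 2: interest $18.64; balance after payment $954.30.
Month 3: interest $18.37; balance after payment $940.05.
Month 4: interest $18.10; balance after payment $925.53.
Month 5: interest $17.82; balance after payment $910.73.

$910.73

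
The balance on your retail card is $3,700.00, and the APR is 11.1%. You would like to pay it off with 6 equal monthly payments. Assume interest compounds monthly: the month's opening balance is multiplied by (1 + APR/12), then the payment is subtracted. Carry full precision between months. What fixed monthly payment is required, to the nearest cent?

$636.78

Monthly rate r = 11.1%/12 = 0.925% = 0.00925.
Level-payment amortization: P = B₀·r / (1 − (1+r)^(−n)) = 3700.00·0.00925 / (1 − 1.00925^(−6)).
Denominator 1 − (1+r)^(−6) = 0.0537466032.
P = 34.225 / 0.0537466032 ≈ 636.78.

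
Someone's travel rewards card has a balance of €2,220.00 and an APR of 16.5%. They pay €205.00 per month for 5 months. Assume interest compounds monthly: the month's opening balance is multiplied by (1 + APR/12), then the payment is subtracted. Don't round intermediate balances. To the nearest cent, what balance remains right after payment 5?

Monthly rate r = 16.5%/12 = 1.375% = 0.01375.
Each month: B ← B·(1+r) − €205.00.
Month 1: interest €30.52; balance after payment €2,045.53.
Month 2: interest €28.13; balance after payment €1,868.65.
Month 3: interest €25.69; balance after payment €1,689.34.
Month 4: interest €23.23; balance after payment €1,507.57.
Month 5: interest €20.73; balance after payment €1,323.30.

€1,323.30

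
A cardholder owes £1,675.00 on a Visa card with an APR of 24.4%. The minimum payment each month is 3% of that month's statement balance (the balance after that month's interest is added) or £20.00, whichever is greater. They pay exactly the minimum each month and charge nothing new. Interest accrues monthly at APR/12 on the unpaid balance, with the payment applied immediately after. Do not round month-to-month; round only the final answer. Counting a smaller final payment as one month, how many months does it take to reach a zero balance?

Monthly rate r = 24.4%/12 = 2.03333% = 0.0203333.
While 3% of the post-interest balance exceeds £20.00, each month B ← (B·(1+r))·(1 − 0.03), i.e. B shrinks by the factor (1+r)·0.97 = 0.98972.
This holds for months 1–92. Entering month 93 the balance is £647.57; 3% of the post-interest balance is now below £20.00, so the flat £20.00 minimum applies from here.
From month 93 a fixed £20.00 at rate r clears £647.57 in 54 more payments. Total: 92 + 54 = 146 months.

146 months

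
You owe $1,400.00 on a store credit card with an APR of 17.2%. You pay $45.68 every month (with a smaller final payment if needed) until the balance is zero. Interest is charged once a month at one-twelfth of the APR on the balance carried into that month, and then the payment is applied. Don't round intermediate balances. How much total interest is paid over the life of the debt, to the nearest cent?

$457.07

Monthly rate r = 17.2%/12 = 1.43333% = 0.0143333.
Payoff takes n = ⌈−ln(1 − rB₀/P)/ln(1+r)⌉ = ⌈40.652⌉ = 41 payments; the last is $29.87.
Total paid = 40·$45.68 + $29.87 = $1,857.07.
Total interest = total paid − principal = $1,857.07 − $1,400.00 = $457.07.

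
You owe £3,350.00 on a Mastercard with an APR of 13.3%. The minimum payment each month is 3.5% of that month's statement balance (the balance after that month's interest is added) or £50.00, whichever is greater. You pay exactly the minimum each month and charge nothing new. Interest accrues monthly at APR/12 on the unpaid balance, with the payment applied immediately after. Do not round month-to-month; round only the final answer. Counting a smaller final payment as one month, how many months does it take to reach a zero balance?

70 months

Monthly rate r = 13.3%/12 = 1.10833% = 0.0110833.
While 3.5% of the post-interest balance exceeds £50.00, each month B ← (B·(1+r))·(1 − 0.035), i.e. B shrinks by the factor (1+r)·0.965 = 0.9757.
This holds for months 1–36. Entering month 37 the balance is £1,381.52; 3.5% of the post-interest balance is now below £50.00, so the flat £50.00 minimum applies from here.
From month 37 a fixed £50.00 at rate r clears £1,381.52 in 34 more payments. Total: 36 + 34 = 70 months.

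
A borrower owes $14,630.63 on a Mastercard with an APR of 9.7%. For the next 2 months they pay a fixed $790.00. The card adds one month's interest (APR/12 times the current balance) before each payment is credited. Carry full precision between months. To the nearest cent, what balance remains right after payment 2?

$13,281.73

Monthly rate r = 9.7%/12 = 0.808333% = 0.00808333.
Each month: B ← B·(1+r) − $790.00.
Month 1: interest $118.26; balance after payment $13,958.89.
Month 2: interest $112.83; balance after payment $13,281.73.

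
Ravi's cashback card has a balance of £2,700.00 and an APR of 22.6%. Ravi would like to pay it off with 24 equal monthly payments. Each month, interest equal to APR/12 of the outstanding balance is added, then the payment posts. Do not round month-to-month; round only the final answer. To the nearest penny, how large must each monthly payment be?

Monthly rate r = 22.6%/12 = 1.88333% = 0.0188333.
Level-payment amortization: P = B₀·r / (1 − (1+r)^(−n)) = 2700.00·0.0188333 / (1 − 1.01883^(−24)).
Denominator 1 − (1+r)^(−24) = 0.360965198.
P = 50.85 / 0.360965198 ≈ 140.87.

£140.87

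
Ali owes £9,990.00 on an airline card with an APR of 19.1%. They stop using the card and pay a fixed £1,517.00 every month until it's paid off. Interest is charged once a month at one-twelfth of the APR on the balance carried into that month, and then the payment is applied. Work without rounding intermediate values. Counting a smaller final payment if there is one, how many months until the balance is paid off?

8 months

Monthly rate r = 19.1%/12 = 1.59167% = 0.0159167.
Recurrence: B ← B·(1+r) − £1,517.00.
Month 1: interest £159.01; balance after payment £8,632.01.
Month 2: interest £137.39; balance after payment £7,252.40.
Closed form: n = −ln(1 − rB₀/P)/ln(1+r) = −ln(0.89518)/ln(1.01592) ≈ 7.012, so the balance reaches zero during payment 8.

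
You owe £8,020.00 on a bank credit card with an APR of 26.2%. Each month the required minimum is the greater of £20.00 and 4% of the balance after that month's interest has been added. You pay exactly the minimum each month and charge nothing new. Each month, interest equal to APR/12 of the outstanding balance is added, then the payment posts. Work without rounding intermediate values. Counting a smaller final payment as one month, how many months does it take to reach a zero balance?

Monthly rate r = 26.2%/12 = 2.18333% = 0.0218333.
While 4% of the post-interest balance exceeds £20.00, each month B ← (B·(1+r))·(1 − 0.04), i.e. B shrinks by the factor (1+r)·0.96 = 0.98096.
This holds for months 1–146. Entering month 147 the balance is £484.47; 4% of the post-interest balance is now below £20.00, so the flat £20.00 minimum applies from here.
From month 147 a fixed £20.00 at rate r clears £484.47 in 35 more payments. Total: 146 + 35 = 181 months.

181 months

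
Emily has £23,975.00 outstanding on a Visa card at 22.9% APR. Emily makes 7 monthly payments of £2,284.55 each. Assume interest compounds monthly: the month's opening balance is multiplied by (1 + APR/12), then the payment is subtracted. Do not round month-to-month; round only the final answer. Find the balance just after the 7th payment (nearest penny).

£10,429.89

Monthly rate r = 22.9%/12 = 1.90833% = 0.0190833.
Each month: B ← B·(1+r) − £2,284.55.
Month 1: interest £457.52; balance after payment £22,147.97.
Month 2: interest £422.66; balance after payment £20,286.08.
Month 3: interest £387.13; balance after payment £18,388.66.
Month 4: interest £350.92; balance after payment £16,455.02.
Month 5: interest £314.02; balance after payment £14,484.49.
Month 6: interest £276.41; balance after payment £12,476.35.
Month 7: interest £238.09; balance after payment £10,429.89.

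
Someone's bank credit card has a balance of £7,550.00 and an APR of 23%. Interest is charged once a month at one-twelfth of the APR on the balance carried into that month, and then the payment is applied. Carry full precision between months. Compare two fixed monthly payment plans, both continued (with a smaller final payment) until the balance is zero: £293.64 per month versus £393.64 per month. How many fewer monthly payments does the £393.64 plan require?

11 fewer payments

Monthly rate r = 23%/12 = 1.91667% = 0.0191667.
At £293.64/mo: n = ⌈−ln(1 − rB₀/P)/ln(1+r)⌉ = 36 payments (last £222.94); total interest = total paid − £7,550.00 = £2,950.34.
At £393.64/mo: 25 payments (last £54.58); total interest £1,951.94.
Payments saved = 36 − 25 = 11.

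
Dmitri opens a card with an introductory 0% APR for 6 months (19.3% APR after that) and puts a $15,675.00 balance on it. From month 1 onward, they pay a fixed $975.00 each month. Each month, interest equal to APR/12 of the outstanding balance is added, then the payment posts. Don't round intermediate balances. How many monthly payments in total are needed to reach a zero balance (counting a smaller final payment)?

Promo months 1–6 at r₀ = 0%/12 = 0; months 7+ at r₁ = 19.3%/12 = 0.0160833.
After month 6 (no interest yet): B = $15,675.00 − 6·$975.00 = $9,825.00.
Then at r₁ with $975.00/mo: n₂ = −ln(1 − r₁·B/P)/ln(1+r₁) ≈ 11.08 → 12 more payments.

18 months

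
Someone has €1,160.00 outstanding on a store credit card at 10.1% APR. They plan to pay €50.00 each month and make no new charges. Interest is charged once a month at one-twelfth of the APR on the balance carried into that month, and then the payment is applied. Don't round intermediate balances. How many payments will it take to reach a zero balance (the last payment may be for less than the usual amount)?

26 months

Monthly rate r = 10.1%/12 = 0.841667% = 0.00841667.
Recurrence: B ← B·(1+r) − €50.00.
Month 1: interest €9.76; balance after payment €1,119.76.
Month 2: interest €9.42; balance after payment €1,079.19.
Closed form: n = −ln(1 − rB₀/P)/ln(1+r) = −ln(0.80473)/ln(1.00842) ≈ 25.920, so the balance reaches zero during payment 26.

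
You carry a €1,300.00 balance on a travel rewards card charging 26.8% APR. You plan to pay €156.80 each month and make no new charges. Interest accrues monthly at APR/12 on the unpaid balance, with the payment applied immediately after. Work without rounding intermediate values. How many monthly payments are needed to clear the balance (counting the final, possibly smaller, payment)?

Monthly rate r = 26.8%/12 = 2.23333% = 0.0223333.
Recurrence: B ← B·(1+r) − €156.80.
Month 1: interest €29.03; balance after payment €1,172.23.
Month 2: interest €26.18; balance after payment €1,041.61.
Closed form: n = −ln(1 − rB₀/P)/ln(1+r) = −ln(0.81484)/ln(1.02233) ≈ 9.271, so the balance reaches zero during payment 10.

10 payments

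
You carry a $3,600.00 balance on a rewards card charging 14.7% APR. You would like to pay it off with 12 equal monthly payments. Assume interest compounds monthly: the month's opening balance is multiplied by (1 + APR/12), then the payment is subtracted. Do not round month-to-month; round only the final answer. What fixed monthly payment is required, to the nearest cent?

Monthly rate r = 14.7%/12 = 1.225% = 0.01225.
Level-payment amortization: P = B₀·r / (1 − (1+r)^(−n)) = 3600.00·0.01225 / (1 − 1.01225^(−12)).
Denominator 1 − (1+r)^(−12) = 0.13593468.
P = 44.1 / 0.13593468 ≈ 324.42.

$324.42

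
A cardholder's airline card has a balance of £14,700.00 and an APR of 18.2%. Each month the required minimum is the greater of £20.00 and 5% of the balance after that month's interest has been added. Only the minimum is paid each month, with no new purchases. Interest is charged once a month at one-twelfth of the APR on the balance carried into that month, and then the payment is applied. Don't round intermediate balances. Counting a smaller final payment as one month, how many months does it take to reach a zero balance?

Monthly rate r = 18.2%/12 = 1.51667% = 0.0151667.
While 5% of the post-interest balance exceeds £20.00, each month B ← (B·(1+r))·(1 − 0.05), i.e. B shrinks by the factor (1+r)·0.95 = 0.96441.
This holds for months 1–100. Entering month 101 the balance is £392.11; 5% of the post-interest balance is now below £20.00, so the flat £20.00 minimum applies from here.
From month 101 a fixed £20.00 at rate r clears £392.11 in 24 more payments. Total: 100 + 24 = 124 months.

124 months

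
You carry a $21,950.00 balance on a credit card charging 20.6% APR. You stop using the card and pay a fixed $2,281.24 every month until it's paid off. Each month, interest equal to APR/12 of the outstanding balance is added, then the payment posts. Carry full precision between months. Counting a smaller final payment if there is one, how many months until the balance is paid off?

Monthly rate r = 20.6%/12 = 1.71667% = 0.0171667.
Recurrence: B ← B·(1+r) − $2,281.24.
Month 1: interest $376.81; balance after payment $20,045.57.
Month 2: interest $344.12; balance after payment $18,108.44.
Closed form: n = −ln(1 − rB₀/P)/ln(1+r) = −ln(0.83482)/ln(1.01717) ≈ 10.607, so the balance reaches zero during payment 11.

11 payments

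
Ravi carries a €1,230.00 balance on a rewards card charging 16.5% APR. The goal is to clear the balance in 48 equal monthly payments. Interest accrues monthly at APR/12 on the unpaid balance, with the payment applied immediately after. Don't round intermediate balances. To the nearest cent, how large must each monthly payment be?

€35.17

Monthly rate r = 16.5%/12 = 1.375% = 0.01375.
Level-payment amortization: P = B₀·r / (1 − (1+r)^(−n)) = 1230.00·0.01375 / (1 − 1.01375^(−48)).
Denominator 1 − (1+r)^(−48) = 0.480819499.
P = 16.9125 / 0.480819499 ≈ 35.17.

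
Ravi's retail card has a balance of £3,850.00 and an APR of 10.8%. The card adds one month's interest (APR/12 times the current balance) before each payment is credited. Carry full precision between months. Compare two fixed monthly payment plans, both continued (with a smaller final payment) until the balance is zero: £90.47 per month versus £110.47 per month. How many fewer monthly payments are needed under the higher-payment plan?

Monthly rate r = 10.8%/12 = 0.9% = 0.009.
At £90.47/mo: n = ⌈−ln(1 − rB₀/P)/ln(1+r)⌉ = 54 payments (last £81.02); total interest = total paid − £3,850.00 = £1,025.93.
At £110.47/mo: 43 payments (last £0.90); total interest £790.64.
Payments saved = 54 − 43 = 11.

11 fewer payments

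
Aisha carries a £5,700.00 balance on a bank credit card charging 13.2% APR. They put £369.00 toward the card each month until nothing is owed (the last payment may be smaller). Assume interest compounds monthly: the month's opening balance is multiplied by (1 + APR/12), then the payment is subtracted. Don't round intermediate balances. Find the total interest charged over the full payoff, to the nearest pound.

£582

Monthly rate r = 13.2%/12 = 1.1% = 0.011.
Payoff takes n = ⌈−ln(1 − rB₀/P)/ln(1+r)⌉ = ⌈17.023⌉ = 18 payments; the last is £8.57.
Total paid = 17·£369.00 + £8.57 = £6,281.57.
Total interest = total paid − principal = £6,281.57 − £5,700.00 = £581.57.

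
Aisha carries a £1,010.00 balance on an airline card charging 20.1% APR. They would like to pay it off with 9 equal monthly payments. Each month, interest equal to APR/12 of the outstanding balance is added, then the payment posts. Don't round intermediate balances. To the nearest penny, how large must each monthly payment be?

Monthly rate r = 20.1%/12 = 1.675% = 0.01675.
Level-payment amortization: P = B₀·r / (1 − (1+r)^(−n)) = 1010.00·0.01675 / (1 − 1.01675^(−9)).
Denominator 1 − (1+r)^(−9) = 0.138862761.
P = 16.9175 / 0.138862761 ≈ 121.83.

£121.83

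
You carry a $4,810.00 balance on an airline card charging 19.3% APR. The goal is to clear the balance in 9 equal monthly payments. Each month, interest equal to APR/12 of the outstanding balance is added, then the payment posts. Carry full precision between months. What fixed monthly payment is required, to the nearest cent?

Monthly rate r = 19.3%/12 = 1.60833% = 0.0160833.
Level-payment amortization: P = B₀·r / (1 − (1+r)^(−n)) = 4810.00·0.0160833 / (1 − 1.01608^(−9)).
Denominator 1 − (1+r)^(−9) = 0.133764356.
P = 77.3608 / 0.133764356 ≈ 578.34.

$578.34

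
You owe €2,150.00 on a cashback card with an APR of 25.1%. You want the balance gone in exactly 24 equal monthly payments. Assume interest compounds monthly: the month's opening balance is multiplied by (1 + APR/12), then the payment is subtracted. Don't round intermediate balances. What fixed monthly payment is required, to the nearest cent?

Monthly rate r = 25.1%/12 = 2.09167% = 0.0209167.
Level-payment amortization: P = B₀·r / (1 − (1+r)^(−n)) = 2150.00·0.0209167 / (1 − 1.02092^(−24)).
Denominator 1 − (1+r)^(−24) = 0.391538718.
P = 44.9708 / 0.391538718 ≈ 114.86.

€114.86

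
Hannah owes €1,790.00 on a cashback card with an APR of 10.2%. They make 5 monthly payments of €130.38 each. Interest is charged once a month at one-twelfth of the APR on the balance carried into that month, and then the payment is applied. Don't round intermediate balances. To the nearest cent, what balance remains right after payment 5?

Monthly rate r = 10.2%/12 = 0.85% = 0.0085.
Each month: B ← B·(1+r) − €130.38.
Month 1: interest €15.21; balance after payment €1,674.84.
Month 2: interest €14.24; balance after payment €1,558.69.
Month 3: interest €13.25; balance after payment €1,441.56.
Month 4: interest €12.25; balance after payment €1,323.43.
Month 5: interest €11.25; balance after payment €1,204.30.

€1,204.30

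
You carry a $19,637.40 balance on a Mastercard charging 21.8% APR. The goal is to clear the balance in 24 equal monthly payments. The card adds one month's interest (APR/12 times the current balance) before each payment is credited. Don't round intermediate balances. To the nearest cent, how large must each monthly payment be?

Monthly rate r = 21.8%/12 = 1.81667% = 0.0181667.
Level-payment amortization: P = B₀·r / (1 − (1+r)^(−n)) = 19637.40·0.0181667 / (1 − 1.01817^(−24)).
Denominator 1 − (1+r)^(−24) = 0.350847093.
P = 356.746 / 0.350847093 ≈ 1016.81.

$1,016.81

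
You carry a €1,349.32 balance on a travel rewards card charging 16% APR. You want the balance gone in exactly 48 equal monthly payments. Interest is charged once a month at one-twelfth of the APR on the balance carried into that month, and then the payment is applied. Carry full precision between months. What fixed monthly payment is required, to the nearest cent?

Monthly rate r = 16%/12 = 1.33333% = 0.0133333.
Level-payment amortization: P = B₀·r / (1 − (1+r)^(−n)) = 1349.32·0.0133333 / (1 − 1.01333^(−48)).
Denominator 1 − (1+r)^(−48) = 0.470472873.
P = 17.9909 / 0.470472873 ≈ 38.24.

€38.24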